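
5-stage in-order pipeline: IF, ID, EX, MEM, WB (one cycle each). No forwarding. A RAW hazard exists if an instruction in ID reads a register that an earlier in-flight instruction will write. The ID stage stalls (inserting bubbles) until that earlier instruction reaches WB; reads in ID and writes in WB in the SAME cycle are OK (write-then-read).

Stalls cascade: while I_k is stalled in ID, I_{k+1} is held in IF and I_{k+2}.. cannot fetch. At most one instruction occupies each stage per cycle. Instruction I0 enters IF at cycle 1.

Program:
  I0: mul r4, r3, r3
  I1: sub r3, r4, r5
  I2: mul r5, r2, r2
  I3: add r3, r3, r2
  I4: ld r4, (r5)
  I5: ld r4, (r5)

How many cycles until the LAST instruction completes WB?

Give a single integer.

Answer: 13

Derivation:
I0 mul r4 <- r3,r3: IF@1 ID@2 stall=0 (-) EX@3 MEM@4 WB@5
I1 sub r3 <- r4,r5: IF@2 ID@3 stall=2 (RAW on I0.r4 (WB@5)) EX@6 MEM@7 WB@8
I2 mul r5 <- r2,r2: IF@3 ID@6 stall=0 (-) EX@7 MEM@8 WB@9
I3 add r3 <- r3,r2: IF@6 ID@7 stall=1 (RAW on I1.r3 (WB@8)) EX@9 MEM@10 WB@11
I4 ld r4 <- r5: IF@7 ID@9 stall=0 (-) EX@10 MEM@11 WB@12
I5 ld r4 <- r5: IF@9 ID@10 stall=0 (-) EX@11 MEM@12 WB@13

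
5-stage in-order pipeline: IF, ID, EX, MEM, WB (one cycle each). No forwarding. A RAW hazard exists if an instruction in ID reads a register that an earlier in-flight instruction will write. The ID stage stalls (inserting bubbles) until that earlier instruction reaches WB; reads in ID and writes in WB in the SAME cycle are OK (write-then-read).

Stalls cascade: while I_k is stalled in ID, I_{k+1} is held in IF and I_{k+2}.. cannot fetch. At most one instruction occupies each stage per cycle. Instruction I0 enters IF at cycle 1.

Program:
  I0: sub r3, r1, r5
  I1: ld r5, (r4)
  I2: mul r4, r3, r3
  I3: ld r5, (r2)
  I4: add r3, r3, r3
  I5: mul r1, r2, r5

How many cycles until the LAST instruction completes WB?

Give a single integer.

I0 sub r3 <- r1,r5: IF@1 ID@2 stall=0 (-) EX@3 MEM@4 WB@5
I1 ld r5 <- r4: IF@2 ID@3 stall=0 (-) EX@4 MEM@5 WB@6
I2 mul r4 <- r3,r3: IF@3 ID@4 stall=1 (RAW on I0.r3 (WB@5)) EX@6 MEM@7 WB@8
I3 ld r5 <- r2: IF@4 ID@6 stall=0 (-) EX@7 MEM@8 WB@9
I4 add r3 <- r3,r3: IF@6 ID@7 stall=0 (-) EX@8 MEM@9 WB@10
I5 mul r1 <- r2,r5: IF@7 ID@8 stall=1 (RAW on I3.r5 (WB@9)) EX@10 MEM@11 WB@12

Answer: 12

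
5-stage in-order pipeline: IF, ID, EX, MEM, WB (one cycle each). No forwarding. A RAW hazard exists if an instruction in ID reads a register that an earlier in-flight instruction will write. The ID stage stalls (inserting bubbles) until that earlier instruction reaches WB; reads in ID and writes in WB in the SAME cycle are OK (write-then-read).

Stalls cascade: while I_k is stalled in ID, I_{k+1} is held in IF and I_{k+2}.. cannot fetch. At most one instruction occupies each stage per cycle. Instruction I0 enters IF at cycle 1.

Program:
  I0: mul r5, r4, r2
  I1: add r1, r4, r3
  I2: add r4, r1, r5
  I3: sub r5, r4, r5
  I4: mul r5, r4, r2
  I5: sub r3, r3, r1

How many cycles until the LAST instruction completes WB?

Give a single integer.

Answer: 14

Derivation:
I0 mul r5 <- r4,r2: IF@1 ID@2 stall=0 (-) EX@3 MEM@4 WB@5
I1 add r1 <- r4,r3: IF@2 ID@3 stall=0 (-) EX@4 MEM@5 WB@6
I2 add r4 <- r1,r5: IF@3 ID@4 stall=2 (RAW on I1.r1 (WB@6)) EX@7 MEM@8 WB@9
I3 sub r5 <- r4,r5: IF@4 ID@7 stall=2 (RAW on I2.r4 (WB@9)) EX@10 MEM@11 WB@12
I4 mul r5 <- r4,r2: IF@7 ID@10 stall=0 (-) EX@11 MEM@12 WB@13
I5 sub r3 <- r3,r1: IF@10 ID@11 stall=0 (-) EX@12 MEM@13 WB@14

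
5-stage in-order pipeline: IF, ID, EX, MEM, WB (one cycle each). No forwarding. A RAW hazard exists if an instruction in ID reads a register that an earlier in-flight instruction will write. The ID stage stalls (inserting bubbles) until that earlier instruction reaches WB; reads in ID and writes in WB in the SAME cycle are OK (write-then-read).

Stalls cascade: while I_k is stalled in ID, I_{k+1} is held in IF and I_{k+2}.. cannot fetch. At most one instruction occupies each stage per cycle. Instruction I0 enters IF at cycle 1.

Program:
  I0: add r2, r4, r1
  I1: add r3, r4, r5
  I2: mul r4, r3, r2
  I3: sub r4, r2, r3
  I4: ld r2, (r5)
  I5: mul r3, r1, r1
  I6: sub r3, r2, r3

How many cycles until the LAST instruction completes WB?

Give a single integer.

I0 add r2 <- r4,r1: IF@1 ID@2 stall=0 (-) EX@3 MEM@4 WB@5
I1 add r3 <- r4,r5: IF@2 ID@3 stall=0 (-) EX@4 MEM@5 WB@6
I2 mul r4 <- r3,r2: IF@3 ID@4 stall=2 (RAW on I1.r3 (WB@6)) EX@7 MEM@8 WB@9
I3 sub r4 <- r2,r3: IF@4 ID@7 stall=0 (-) EX@8 MEM@9 WB@10
I4 ld r2 <- r5: IF@7 ID@8 stall=0 (-) EX@9 MEM@10 WB@11
I5 mul r3 <- r1,r1: IF@8 ID@9 stall=0 (-) EX@10 MEM@11 WB@12
I6 sub r3 <- r2,r3: IF@9 ID@10 stall=2 (RAW on I5.r3 (WB@12)) EX@13 MEM@14 WB@15

Answer: 15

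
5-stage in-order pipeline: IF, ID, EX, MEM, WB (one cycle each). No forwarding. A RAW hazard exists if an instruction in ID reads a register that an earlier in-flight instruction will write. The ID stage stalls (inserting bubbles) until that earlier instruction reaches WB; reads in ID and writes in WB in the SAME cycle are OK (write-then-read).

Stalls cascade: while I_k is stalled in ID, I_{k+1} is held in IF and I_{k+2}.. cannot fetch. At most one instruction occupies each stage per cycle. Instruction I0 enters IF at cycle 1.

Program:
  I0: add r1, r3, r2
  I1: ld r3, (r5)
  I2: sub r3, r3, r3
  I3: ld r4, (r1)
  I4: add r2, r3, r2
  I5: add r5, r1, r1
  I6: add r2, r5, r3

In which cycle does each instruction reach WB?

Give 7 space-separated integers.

I0 add r1 <- r3,r2: IF@1 ID@2 stall=0 (-) EX@3 MEM@4 WB@5
I1 ld r3 <- r5: IF@2 ID@3 stall=0 (-) EX@4 MEM@5 WB@6
I2 sub r3 <- r3,r3: IF@3 ID@4 stall=2 (RAW on I1.r3 (WB@6)) EX@7 MEM@8 WB@9
I3 ld r4 <- r1: IF@4 ID@7 stall=0 (-) EX@8 MEM@9 WB@10
I4 add r2 <- r3,r2: IF@7 ID@8 stall=1 (RAW on I2.r3 (WB@9)) EX@10 MEM@11 WB@12
I5 add r5 <- r1,r1: IF@8 ID@10 stall=0 (-) EX@11 MEM@12 WB@13
I6 add r2 <- r5,r3: IF@10 ID@11 stall=2 (RAW on I5.r5 (WB@13)) EX@14 MEM@15 WB@16

Answer: 5 6 9 10 12 13 16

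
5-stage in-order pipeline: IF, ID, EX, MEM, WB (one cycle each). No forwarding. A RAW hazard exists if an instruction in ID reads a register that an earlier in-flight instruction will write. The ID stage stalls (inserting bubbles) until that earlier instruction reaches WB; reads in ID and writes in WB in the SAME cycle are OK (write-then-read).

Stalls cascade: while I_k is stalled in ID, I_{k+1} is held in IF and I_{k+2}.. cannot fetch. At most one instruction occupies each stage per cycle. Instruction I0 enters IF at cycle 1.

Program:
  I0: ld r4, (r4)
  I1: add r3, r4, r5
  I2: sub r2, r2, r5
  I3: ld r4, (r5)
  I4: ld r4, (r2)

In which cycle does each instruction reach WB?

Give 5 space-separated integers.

I0 ld r4 <- r4: IF@1 ID@2 stall=0 (-) EX@3 MEM@4 WB@5
I1 add r3 <- r4,r5: IF@2 ID@3 stall=2 (RAW on I0.r4 (WB@5)) EX@6 MEM@7 WB@8
I2 sub r2 <- r2,r5: IF@3 ID@6 stall=0 (-) EX@7 MEM@8 WB@9
I3 ld r4 <- r5: IF@6 ID@7 stall=0 (-) EX@8 MEM@9 WB@10
I4 ld r4 <- r2: IF@7 ID@8 stall=1 (RAW on I2.r2 (WB@9)) EX@10 MEM@11 WB@12

Answer: 5 8 9 10 12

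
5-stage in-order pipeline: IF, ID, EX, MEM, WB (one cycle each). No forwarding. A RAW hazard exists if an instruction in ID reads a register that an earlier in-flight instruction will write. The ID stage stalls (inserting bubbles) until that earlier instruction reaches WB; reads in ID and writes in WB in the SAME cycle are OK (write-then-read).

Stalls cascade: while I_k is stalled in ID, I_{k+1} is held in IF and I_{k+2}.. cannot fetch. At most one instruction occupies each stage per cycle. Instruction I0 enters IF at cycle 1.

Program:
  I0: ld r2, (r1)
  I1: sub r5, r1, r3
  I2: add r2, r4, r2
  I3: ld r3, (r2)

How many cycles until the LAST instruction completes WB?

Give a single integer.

Answer: 11

Derivation:
I0 ld r2 <- r1: IF@1 ID@2 stall=0 (-) EX@3 MEM@4 WB@5
I1 sub r5 <- r1,r3: IF@2 ID@3 stall=0 (-) EX@4 MEM@5 WB@6
I2 add r2 <- r4,r2: IF@3 ID@4 stall=1 (RAW on I0.r2 (WB@5)) EX@6 MEM@7 WB@8
I3 ld r3 <- r2: IF@4 ID@6 stall=2 (RAW on I2.r2 (WB@8)) EX@9 MEM@10 WB@11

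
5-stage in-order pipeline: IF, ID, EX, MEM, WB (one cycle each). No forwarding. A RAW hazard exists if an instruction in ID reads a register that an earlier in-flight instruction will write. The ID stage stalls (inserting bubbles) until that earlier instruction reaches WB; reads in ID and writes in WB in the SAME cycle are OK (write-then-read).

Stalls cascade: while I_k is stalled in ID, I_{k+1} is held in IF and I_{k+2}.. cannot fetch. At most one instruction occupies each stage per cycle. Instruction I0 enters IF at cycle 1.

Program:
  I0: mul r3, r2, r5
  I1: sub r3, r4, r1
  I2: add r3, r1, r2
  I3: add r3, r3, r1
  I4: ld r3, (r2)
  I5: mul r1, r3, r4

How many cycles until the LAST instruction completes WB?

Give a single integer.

Answer: 14

Derivation:
I0 mul r3 <- r2,r5: IF@1 ID@2 stall=0 (-) EX@3 MEM@4 WB@5
I1 sub r3 <- r4,r1: IF@2 ID@3 stall=0 (-) EX@4 MEM@5 WB@6
I2 add r3 <- r1,r2: IF@3 ID@4 stall=0 (-) EX@5 MEM@6 WB@7
I3 add r3 <- r3,r1: IF@4 ID@5 stall=2 (RAW on I2.r3 (WB@7)) EX@8 MEM@9 WB@10
I4 ld r3 <- r2: IF@5 ID@8 stall=0 (-) EX@9 MEM@10 WB@11
I5 mul r1 <- r3,r4: IF@8 ID@9 stall=2 (RAW on I4.r3 (WB@11)) EX@12 MEM@13 WB@14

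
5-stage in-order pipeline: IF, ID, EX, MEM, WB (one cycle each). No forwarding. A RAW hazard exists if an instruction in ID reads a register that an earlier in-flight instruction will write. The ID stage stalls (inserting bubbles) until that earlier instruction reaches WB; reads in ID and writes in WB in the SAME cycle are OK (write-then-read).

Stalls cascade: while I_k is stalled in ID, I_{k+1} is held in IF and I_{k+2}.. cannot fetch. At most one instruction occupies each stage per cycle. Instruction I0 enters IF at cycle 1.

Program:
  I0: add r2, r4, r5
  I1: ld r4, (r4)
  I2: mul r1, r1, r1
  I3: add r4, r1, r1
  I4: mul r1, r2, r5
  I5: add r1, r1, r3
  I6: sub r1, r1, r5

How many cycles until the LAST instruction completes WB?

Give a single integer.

I0 add r2 <- r4,r5: IF@1 ID@2 stall=0 (-) EX@3 MEM@4 WB@5
I1 ld r4 <- r4: IF@2 ID@3 stall=0 (-) EX@4 MEM@5 WB@6
I2 mul r1 <- r1,r1: IF@3 ID@4 stall=0 (-) EX@5 MEM@6 WB@7
I3 add r4 <- r1,r1: IF@4 ID@5 stall=2 (RAW on I2.r1 (WB@7)) EX@8 MEM@9 WB@10
I4 mul r1 <- r2,r5: IF@5 ID@8 stall=0 (-) EX@9 MEM@10 WB@11
I5 add r1 <- r1,r3: IF@8 ID@9 stall=2 (RAW on I4.r1 (WB@11)) EX@12 MEM@13 WB@14
I6 sub r1 <- r1,r5: IF@9 ID@12 stall=2 (RAW on I5.r1 (WB@14)) EX@15 MEM@16 WB@17

Answer: 17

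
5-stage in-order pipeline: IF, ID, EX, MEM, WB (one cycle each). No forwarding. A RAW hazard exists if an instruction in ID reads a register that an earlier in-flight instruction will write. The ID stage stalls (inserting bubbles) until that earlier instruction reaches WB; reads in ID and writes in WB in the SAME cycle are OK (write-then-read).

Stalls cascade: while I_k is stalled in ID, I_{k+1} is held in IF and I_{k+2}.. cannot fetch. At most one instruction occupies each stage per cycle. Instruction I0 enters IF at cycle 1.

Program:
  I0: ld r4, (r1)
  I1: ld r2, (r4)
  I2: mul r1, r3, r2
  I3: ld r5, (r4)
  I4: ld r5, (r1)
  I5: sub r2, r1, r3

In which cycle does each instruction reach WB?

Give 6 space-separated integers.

I0 ld r4 <- r1: IF@1 ID@2 stall=0 (-) EX@3 MEM@4 WB@5
I1 ld r2 <- r4: IF@2 ID@3 stall=2 (RAW on I0.r4 (WB@5)) EX@6 MEM@7 WB@8
I2 mul r1 <- r3,r2: IF@3 ID@6 stall=2 (RAW on I1.r2 (WB@8)) EX@9 MEM@10 WB@11
I3 ld r5 <- r4: IF@6 ID@9 stall=0 (-) EX@10 MEM@11 WB@12
I4 ld r5 <- r1: IF@9 ID@10 stall=1 (RAW on I2.r1 (WB@11)) EX@12 MEM@13 WB@14
I5 sub r2 <- r1,r3: IF@10 ID@12 stall=0 (-) EX@13 MEM@14 WB@15

Answer: 5 8 11 12 14 15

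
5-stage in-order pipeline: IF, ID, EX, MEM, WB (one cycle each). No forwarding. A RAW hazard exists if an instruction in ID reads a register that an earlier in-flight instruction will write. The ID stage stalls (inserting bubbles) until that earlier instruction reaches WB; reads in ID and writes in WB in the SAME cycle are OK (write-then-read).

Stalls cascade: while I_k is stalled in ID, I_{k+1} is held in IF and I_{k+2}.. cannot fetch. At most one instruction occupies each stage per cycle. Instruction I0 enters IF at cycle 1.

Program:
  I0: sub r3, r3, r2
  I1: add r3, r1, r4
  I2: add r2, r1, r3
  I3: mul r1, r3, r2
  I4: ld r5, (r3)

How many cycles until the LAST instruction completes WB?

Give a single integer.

Answer: 13

Derivation:
I0 sub r3 <- r3,r2: IF@1 ID@2 stall=0 (-) EX@3 MEM@4 WB@5
I1 add r3 <- r1,r4: IF@2 ID@3 stall=0 (-) EX@4 MEM@5 WB@6
I2 add r2 <- r1,r3: IF@3 ID@4 stall=2 (RAW on I1.r3 (WB@6)) EX@7 MEM@8 WB@9
I3 mul r1 <- r3,r2: IF@4 ID@7 stall=2 (RAW on I2.r2 (WB@9)) EX@10 MEM@11 WB@12
I4 ld r5 <- r3: IF@7 ID@10 stall=0 (-) EX@11 MEM@12 WB@13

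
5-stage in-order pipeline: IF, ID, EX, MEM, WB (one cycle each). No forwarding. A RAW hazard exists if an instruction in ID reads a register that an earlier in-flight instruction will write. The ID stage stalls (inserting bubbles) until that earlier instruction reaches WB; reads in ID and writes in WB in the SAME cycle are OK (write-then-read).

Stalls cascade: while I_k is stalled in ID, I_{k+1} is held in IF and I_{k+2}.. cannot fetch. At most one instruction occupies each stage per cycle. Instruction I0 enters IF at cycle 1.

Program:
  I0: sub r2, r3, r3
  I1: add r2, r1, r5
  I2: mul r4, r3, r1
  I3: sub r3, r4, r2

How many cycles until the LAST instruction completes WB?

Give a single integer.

I0 sub r2 <- r3,r3: IF@1 ID@2 stall=0 (-) EX@3 MEM@4 WB@5
I1 add r2 <- r1,r5: IF@2 ID@3 stall=0 (-) EX@4 MEM@5 WB@6
I2 mul r4 <- r3,r1: IF@3 ID@4 stall=0 (-) EX@5 MEM@6 WB@7
I3 sub r3 <- r4,r2: IF@4 ID@5 stall=2 (RAW on I2.r4 (WB@7)) EX@8 MEM@9 WB@10

Answer: 10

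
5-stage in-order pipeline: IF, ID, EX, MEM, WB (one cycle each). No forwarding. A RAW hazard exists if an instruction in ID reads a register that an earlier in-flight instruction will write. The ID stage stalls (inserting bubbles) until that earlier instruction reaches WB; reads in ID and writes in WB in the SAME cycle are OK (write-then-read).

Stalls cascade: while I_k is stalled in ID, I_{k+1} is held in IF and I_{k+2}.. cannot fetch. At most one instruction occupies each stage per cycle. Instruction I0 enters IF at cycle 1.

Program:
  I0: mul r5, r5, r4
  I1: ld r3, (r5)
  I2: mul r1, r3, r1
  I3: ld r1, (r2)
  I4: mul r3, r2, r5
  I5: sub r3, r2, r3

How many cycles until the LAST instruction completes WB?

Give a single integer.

Answer: 16

Derivation:
I0 mul r5 <- r5,r4: IF@1 ID@2 stall=0 (-) EX@3 MEM@4 WB@5
I1 ld r3 <- r5: IF@2 ID@3 stall=2 (RAW on I0.r5 (WB@5)) EX@6 MEM@7 WB@8
I2 mul r1 <- r3,r1: IF@3 ID@6 stall=2 (RAW on I1.r3 (WB@8)) EX@9 MEM@10 WB@11
I3 ld r1 <- r2: IF@6 ID@9 stall=0 (-) EX@10 MEM@11 WB@12
I4 mul r3 <- r2,r5: IF@9 ID@10 stall=0 (-) EX@11 MEM@12 WB@13
I5 sub r3 <- r2,r3: IF@10 ID@11 stall=2 (RAW on I4.r3 (WB@13)) EX@14 MEM@15 WB@16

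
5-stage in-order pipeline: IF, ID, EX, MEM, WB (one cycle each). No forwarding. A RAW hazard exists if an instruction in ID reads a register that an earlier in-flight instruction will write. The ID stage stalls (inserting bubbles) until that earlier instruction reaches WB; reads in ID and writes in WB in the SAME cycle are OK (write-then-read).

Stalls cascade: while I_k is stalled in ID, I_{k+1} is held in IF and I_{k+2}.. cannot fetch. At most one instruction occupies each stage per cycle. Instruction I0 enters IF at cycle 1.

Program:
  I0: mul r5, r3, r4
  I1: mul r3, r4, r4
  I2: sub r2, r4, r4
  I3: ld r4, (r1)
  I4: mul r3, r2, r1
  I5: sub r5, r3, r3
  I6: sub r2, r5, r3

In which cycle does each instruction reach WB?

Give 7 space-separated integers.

Answer: 5 6 7 8 10 13 16

Derivation:
I0 mul r5 <- r3,r4: IF@1 ID@2 stall=0 (-) EX@3 MEM@4 WB@5
I1 mul r3 <- r4,r4: IF@2 ID@3 stall=0 (-) EX@4 MEM@5 WB@6
I2 sub r2 <- r4,r4: IF@3 ID@4 stall=0 (-) EX@5 MEM@6 WB@7
I3 ld r4 <- r1: IF@4 ID@5 stall=0 (-) EX@6 MEM@7 WB@8
I4 mul r3 <- r2,r1: IF@5 ID@6 stall=1 (RAW on I2.r2 (WB@7)) EX@8 MEM@9 WB@10
I5 sub r5 <- r3,r3: IF@6 ID@8 stall=2 (RAW on I4.r3 (WB@10)) EX@11 MEM@12 WB@13
I6 sub r2 <- r5,r3: IF@8 ID@11 stall=2 (RAW on I5.r5 (WB@13)) EX@14 MEM@15 WB@16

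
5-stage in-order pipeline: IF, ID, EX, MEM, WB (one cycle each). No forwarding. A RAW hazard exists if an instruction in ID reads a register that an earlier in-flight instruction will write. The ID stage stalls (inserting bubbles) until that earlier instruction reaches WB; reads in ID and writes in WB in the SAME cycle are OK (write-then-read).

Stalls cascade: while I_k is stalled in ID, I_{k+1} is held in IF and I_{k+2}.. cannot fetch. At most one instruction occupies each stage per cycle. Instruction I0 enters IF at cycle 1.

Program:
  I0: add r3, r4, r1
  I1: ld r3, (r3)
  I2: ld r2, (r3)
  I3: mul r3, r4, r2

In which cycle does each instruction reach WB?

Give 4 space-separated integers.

Answer: 5 8 11 14

Derivation:
I0 add r3 <- r4,r1: IF@1 ID@2 stall=0 (-) EX@3 MEM@4 WB@5
I1 ld r3 <- r3: IF@2 ID@3 stall=2 (RAW on I0.r3 (WB@5)) EX@6 MEM@7 WB@8
I2 ld r2 <- r3: IF@3 ID@6 stall=2 (RAW on I1.r3 (WB@8)) EX@9 MEM@10 WB@11
I3 mul r3 <- r4,r2: IF@6 ID@9 stall=2 (RAW on I2.r2 (WB@11)) EX@12 MEM@13 WB@14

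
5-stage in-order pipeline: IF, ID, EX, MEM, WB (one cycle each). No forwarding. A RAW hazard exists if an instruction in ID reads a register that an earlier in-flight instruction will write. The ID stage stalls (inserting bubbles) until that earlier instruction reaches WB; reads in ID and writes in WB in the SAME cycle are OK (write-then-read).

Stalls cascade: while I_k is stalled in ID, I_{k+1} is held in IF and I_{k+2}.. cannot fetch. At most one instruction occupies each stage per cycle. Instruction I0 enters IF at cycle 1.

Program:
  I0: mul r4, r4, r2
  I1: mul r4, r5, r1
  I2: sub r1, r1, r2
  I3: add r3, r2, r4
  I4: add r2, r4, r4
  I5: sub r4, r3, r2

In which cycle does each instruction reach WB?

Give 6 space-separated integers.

I0 mul r4 <- r4,r2: IF@1 ID@2 stall=0 (-) EX@3 MEM@4 WB@5
I1 mul r4 <- r5,r1: IF@2 ID@3 stall=0 (-) EX@4 MEM@5 WB@6
I2 sub r1 <- r1,r2: IF@3 ID@4 stall=0 (-) EX@5 MEM@6 WB@7
I3 add r3 <- r2,r4: IF@4 ID@5 stall=1 (RAW on I1.r4 (WB@6)) EX@7 MEM@8 WB@9
I4 add r2 <- r4,r4: IF@5 ID@7 stall=0 (-) EX@8 MEM@9 WB@10
I5 sub r4 <- r3,r2: IF@7 ID@8 stall=2 (RAW on I4.r2 (WB@10)) EX@11 MEM@12 WB@13

Answer: 5 6 7 9 10 13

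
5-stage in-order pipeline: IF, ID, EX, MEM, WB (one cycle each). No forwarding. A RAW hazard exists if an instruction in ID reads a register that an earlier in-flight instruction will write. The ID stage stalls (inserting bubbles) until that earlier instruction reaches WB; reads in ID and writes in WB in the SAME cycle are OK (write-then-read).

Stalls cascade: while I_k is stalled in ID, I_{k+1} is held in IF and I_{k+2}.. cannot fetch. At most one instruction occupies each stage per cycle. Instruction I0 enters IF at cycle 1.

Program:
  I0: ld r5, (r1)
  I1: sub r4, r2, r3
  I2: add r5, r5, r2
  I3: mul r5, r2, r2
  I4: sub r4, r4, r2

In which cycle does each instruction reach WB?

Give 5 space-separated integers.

I0 ld r5 <- r1: IF@1 ID@2 stall=0 (-) EX@3 MEM@4 WB@5
I1 sub r4 <- r2,r3: IF@2 ID@3 stall=0 (-) EX@4 MEM@5 WB@6
I2 add r5 <- r5,r2: IF@3 ID@4 stall=1 (RAW on I0.r5 (WB@5)) EX@6 MEM@7 WB@8
I3 mul r5 <- r2,r2: IF@4 ID@6 stall=0 (-) EX@7 MEM@8 WB@9
I4 sub r4 <- r4,r2: IF@6 ID@7 stall=0 (-) EX@8 MEM@9 WB@10

Answer: 5 6 8 9 10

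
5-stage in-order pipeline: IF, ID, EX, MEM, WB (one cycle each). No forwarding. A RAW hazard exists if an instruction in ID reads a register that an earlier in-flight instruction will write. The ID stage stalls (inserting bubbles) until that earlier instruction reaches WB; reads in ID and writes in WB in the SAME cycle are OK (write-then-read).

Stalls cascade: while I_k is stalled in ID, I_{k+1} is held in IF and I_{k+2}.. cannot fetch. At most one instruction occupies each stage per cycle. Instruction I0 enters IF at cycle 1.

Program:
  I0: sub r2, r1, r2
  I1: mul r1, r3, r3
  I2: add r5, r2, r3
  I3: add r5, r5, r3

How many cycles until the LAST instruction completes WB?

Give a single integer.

I0 sub r2 <- r1,r2: IF@1 ID@2 stall=0 (-) EX@3 MEM@4 WB@5
I1 mul r1 <- r3,r3: IF@2 ID@3 stall=0 (-) EX@4 MEM@5 WB@6
I2 add r5 <- r2,r3: IF@3 ID@4 stall=1 (RAW on I0.r2 (WB@5)) EX@6 MEM@7 WB@8
I3 add r5 <- r5,r3: IF@4 ID@6 stall=2 (RAW on I2.r5 (WB@8)) EX@9 MEM@10 WB@11

Answer: 11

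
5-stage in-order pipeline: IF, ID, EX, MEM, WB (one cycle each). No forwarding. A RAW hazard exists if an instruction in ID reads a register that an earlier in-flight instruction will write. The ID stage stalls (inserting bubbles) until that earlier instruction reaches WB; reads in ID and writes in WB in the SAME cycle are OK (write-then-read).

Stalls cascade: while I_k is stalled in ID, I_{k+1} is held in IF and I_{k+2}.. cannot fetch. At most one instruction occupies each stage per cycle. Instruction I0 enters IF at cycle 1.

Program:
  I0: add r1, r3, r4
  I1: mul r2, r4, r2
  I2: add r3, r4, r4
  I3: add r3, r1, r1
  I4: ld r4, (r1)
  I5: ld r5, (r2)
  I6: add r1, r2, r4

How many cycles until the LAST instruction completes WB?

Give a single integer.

Answer: 12

Derivation:
I0 add r1 <- r3,r4: IF@1 ID@2 stall=0 (-) EX@3 MEM@4 WB@5
I1 mul r2 <- r4,r2: IF@2 ID@3 stall=0 (-) EX@4 MEM@5 WB@6
I2 add r3 <- r4,r4: IF@3 ID@4 stall=0 (-) EX@5 MEM@6 WB@7
I3 add r3 <- r1,r1: IF@4 ID@5 stall=0 (-) EX@6 MEM@7 WB@8
I4 ld r4 <- r1: IF@5 ID@6 stall=0 (-) EX@7 MEM@8 WB@9
I5 ld r5 <- r2: IF@6 ID@7 stall=0 (-) EX@8 MEM@9 WB@10
I6 add r1 <- r2,r4: IF@7 ID@8 stall=1 (RAW on I4.r4 (WB@9)) EX@10 MEM@11 WB@12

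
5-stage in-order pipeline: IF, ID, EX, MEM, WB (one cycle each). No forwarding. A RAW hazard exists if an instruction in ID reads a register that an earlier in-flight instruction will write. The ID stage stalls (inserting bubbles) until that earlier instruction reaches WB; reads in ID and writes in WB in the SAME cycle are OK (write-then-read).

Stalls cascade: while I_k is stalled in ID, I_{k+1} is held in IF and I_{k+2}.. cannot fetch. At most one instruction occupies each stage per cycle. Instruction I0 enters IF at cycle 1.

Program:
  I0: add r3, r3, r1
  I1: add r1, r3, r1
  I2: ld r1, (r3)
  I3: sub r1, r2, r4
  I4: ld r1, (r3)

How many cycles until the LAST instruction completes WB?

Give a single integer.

Answer: 11

Derivation:
I0 add r3 <- r3,r1: IF@1 ID@2 stall=0 (-) EX@3 MEM@4 WB@5
I1 add r1 <- r3,r1: IF@2 ID@3 stall=2 (RAW on I0.r3 (WB@5)) EX@6 MEM@7 WB@8
I2 ld r1 <- r3: IF@3 ID@6 stall=0 (-) EX@7 MEM@8 WB@9
I3 sub r1 <- r2,r4: IF@6 ID@7 stall=0 (-) EX@8 MEM@9 WB@10
I4 ld r1 <- r3: IF@7 ID@8 stall=0 (-) EX@9 MEM@10 WB@11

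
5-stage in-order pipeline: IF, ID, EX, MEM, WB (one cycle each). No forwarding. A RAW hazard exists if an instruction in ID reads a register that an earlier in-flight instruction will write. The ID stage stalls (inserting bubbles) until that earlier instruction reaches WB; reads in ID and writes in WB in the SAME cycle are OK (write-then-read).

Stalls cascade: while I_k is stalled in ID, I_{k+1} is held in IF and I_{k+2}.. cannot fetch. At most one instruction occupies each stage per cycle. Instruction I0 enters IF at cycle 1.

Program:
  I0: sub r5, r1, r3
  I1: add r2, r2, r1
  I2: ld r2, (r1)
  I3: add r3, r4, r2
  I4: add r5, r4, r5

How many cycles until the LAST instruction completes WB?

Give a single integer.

I0 sub r5 <- r1,r3: IF@1 ID@2 stall=0 (-) EX@3 MEM@4 WB@5
I1 add r2 <- r2,r1: IF@2 ID@3 stall=0 (-) EX@4 MEM@5 WB@6
I2 ld r2 <- r1: IF@3 ID@4 stall=0 (-) EX@5 MEM@6 WB@7
I3 add r3 <- r4,r2: IF@4 ID@5 stall=2 (RAW on I2.r2 (WB@7)) EX@8 MEM@9 WB@10
I4 add r5 <- r4,r5: IF@5 ID@8 stall=0 (-) EX@9 MEM@10 WB@11

Answer: 11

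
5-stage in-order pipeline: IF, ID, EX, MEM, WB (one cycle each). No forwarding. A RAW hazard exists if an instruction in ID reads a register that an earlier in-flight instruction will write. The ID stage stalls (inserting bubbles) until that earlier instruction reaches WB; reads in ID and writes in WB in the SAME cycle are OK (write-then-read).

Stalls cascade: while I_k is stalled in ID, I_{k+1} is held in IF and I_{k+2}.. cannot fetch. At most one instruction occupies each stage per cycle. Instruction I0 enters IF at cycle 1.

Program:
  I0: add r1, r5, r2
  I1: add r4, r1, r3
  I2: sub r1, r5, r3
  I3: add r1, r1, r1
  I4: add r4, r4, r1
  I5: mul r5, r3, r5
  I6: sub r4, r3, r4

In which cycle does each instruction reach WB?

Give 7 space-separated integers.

Answer: 5 8 9 12 15 16 18

Derivation:
I0 add r1 <- r5,r2: IF@1 ID@2 stall=0 (-) EX@3 MEM@4 WB@5
I1 add r4 <- r1,r3: IF@2 ID@3 stall=2 (RAW on I0.r1 (WB@5)) EX@6 MEM@7 WB@8
I2 sub r1 <- r5,r3: IF@3 ID@6 stall=0 (-) EX@7 MEM@8 WB@9
I3 add r1 <- r1,r1: IF@6 ID@7 stall=2 (RAW on I2.r1 (WB@9)) EX@10 MEM@11 WB@12
I4 add r4 <- r4,r1: IF@7 ID@10 stall=2 (RAW on I3.r1 (WB@12)) EX@13 MEM@14 WB@15
I5 mul r5 <- r3,r5: IF@10 ID@13 stall=0 (-) EX@14 MEM@15 WB@16
I6 sub r4 <- r3,r4: IF@13 ID@14 stall=1 (RAW on I4.r4 (WB@15)) EX@16 MEM@17 WB@18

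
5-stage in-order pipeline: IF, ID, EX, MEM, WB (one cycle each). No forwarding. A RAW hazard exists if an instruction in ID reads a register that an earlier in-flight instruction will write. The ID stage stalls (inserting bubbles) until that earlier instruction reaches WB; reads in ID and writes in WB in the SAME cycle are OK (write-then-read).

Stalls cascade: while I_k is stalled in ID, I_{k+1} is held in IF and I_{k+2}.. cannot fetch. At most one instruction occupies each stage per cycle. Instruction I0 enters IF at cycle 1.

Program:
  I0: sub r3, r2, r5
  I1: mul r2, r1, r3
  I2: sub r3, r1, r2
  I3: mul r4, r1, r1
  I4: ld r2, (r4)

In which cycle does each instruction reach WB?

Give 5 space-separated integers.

Answer: 5 8 11 12 15

Derivation:
I0 sub r3 <- r2,r5: IF@1 ID@2 stall=0 (-) EX@3 MEM@4 WB@5
I1 mul r2 <- r1,r3: IF@2 ID@3 stall=2 (RAW on I0.r3 (WB@5)) EX@6 MEM@7 WB@8
I2 sub r3 <- r1,r2: IF@3 ID@6 stall=2 (RAW on I1.r2 (WB@8)) EX@9 MEM@10 WB@11
I3 mul r4 <- r1,r1: IF@6 ID@9 stall=0 (-) EX@10 MEM@11 WB@12
I4 ld r2 <- r4: IF@9 ID@10 stall=2 (RAW on I3.r4 (WB@12)) EX@13 MEM@14 WB@15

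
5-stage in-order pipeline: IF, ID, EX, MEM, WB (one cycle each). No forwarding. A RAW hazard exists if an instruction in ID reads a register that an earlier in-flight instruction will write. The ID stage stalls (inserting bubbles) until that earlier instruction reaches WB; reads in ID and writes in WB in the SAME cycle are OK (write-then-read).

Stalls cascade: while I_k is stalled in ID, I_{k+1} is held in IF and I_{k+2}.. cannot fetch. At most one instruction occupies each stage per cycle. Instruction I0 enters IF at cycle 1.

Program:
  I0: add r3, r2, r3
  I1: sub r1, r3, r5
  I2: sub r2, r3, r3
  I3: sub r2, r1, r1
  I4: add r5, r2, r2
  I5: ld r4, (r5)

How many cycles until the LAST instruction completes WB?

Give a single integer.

I0 add r3 <- r2,r3: IF@1 ID@2 stall=0 (-) EX@3 MEM@4 WB@5
I1 sub r1 <- r3,r5: IF@2 ID@3 stall=2 (RAW on I0.r3 (WB@5)) EX@6 MEM@7 WB@8
I2 sub r2 <- r3,r3: IF@3 ID@6 stall=0 (-) EX@7 MEM@8 WB@9
I3 sub r2 <- r1,r1: IF@6 ID@7 stall=1 (RAW on I1.r1 (WB@8)) EX@9 MEM@10 WB@11
I4 add r5 <- r2,r2: IF@7 ID@9 stall=2 (RAW on I3.r2 (WB@11)) EX@12 MEM@13 WB@14
I5 ld r4 <- r5: IF@9 ID@12 stall=2 (RAW on I4.r5 (WB@14)) EX@15 MEM@16 WB@17

Answer: 17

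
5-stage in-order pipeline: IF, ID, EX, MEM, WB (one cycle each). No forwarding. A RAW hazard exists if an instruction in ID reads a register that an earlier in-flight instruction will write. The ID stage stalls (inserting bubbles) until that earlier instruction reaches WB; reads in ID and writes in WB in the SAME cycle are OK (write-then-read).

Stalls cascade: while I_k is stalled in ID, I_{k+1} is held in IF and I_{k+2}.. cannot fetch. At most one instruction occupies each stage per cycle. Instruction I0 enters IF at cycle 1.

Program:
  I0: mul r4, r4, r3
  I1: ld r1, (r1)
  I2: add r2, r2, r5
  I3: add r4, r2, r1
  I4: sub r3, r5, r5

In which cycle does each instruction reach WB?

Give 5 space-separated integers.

I0 mul r4 <- r4,r3: IF@1 ID@2 stall=0 (-) EX@3 MEM@4 WB@5
I1 ld r1 <- r1: IF@2 ID@3 stall=0 (-) EX@4 MEM@5 WB@6
I2 add r2 <- r2,r5: IF@3 ID@4 stall=0 (-) EX@5 MEM@6 WB@7
I3 add r4 <- r2,r1: IF@4 ID@5 stall=2 (RAW on I2.r2 (WB@7)) EX@8 MEM@9 WB@10
I4 sub r3 <- r5,r5: IF@5 ID@8 stall=0 (-) EX@9 MEM@10 WB@11

Answer: 5 6 7 10 11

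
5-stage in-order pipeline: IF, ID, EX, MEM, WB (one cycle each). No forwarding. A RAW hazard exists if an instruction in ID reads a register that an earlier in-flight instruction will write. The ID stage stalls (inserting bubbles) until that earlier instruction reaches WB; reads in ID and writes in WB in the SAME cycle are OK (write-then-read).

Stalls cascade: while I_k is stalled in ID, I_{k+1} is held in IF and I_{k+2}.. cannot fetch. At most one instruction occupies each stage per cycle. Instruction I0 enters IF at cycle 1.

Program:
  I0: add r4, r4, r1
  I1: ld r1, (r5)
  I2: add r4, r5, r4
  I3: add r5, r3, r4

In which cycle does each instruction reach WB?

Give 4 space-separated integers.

I0 add r4 <- r4,r1: IF@1 ID@2 stall=0 (-) EX@3 MEM@4 WB@5
I1 ld r1 <- r5: IF@2 ID@3 stall=0 (-) EX@4 MEM@5 WB@6
I2 add r4 <- r5,r4: IF@3 ID@4 stall=1 (RAW on I0.r4 (WB@5)) EX@6 MEM@7 WB@8
I3 add r5 <- r3,r4: IF@4 ID@6 stall=2 (RAW on I2.r4 (WB@8)) EX@9 MEM@10 WB@11

Answer: 5 6 8 11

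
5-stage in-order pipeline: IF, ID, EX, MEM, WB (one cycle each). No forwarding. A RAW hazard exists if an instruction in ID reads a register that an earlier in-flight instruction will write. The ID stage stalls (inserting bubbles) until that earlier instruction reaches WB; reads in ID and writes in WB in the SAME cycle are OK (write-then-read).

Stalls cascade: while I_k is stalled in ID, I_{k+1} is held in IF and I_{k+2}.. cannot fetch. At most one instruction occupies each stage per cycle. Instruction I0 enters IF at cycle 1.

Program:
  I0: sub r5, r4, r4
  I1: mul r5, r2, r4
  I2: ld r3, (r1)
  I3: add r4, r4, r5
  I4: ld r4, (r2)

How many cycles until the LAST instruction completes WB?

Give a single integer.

Answer: 10

Derivation:
I0 sub r5 <- r4,r4: IF@1 ID@2 stall=0 (-) EX@3 MEM@4 WB@5
I1 mul r5 <- r2,r4: IF@2 ID@3 stall=0 (-) EX@4 MEM@5 WB@6
I2 ld r3 <- r1: IF@3 ID@4 stall=0 (-) EX@5 MEM@6 WB@7
I3 add r4 <- r4,r5: IF@4 ID@5 stall=1 (RAW on I1.r5 (WB@6)) EX@7 MEM@8 WB@9
I4 ld r4 <- r2: IF@5 ID@7 stall=0 (-) EX@8 MEM@9 WB@10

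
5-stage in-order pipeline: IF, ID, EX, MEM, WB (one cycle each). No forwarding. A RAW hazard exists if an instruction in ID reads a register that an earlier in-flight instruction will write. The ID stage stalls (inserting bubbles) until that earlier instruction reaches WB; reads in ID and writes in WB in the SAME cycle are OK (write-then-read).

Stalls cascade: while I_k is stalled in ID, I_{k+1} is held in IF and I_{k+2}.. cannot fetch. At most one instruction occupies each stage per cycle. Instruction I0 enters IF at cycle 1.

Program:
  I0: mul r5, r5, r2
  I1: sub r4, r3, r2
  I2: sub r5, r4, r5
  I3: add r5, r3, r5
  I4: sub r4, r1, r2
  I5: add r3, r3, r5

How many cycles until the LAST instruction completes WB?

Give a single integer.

Answer: 15

Derivation:
I0 mul r5 <- r5,r2: IF@1 ID@2 stall=0 (-) EX@3 MEM@4 WB@5
I1 sub r4 <- r3,r2: IF@2 ID@3 stall=0 (-) EX@4 MEM@5 WB@6
I2 sub r5 <- r4,r5: IF@3 ID@4 stall=2 (RAW on I1.r4 (WB@6)) EX@7 MEM@8 WB@9
I3 add r5 <- r3,r5: IF@4 ID@7 stall=2 (RAW on I2.r5 (WB@9)) EX@10 MEM@11 WB@12
I4 sub r4 <- r1,r2: IF@7 ID@10 stall=0 (-) EX@11 MEM@12 WB@13
I5 add r3 <- r3,r5: IF@10 ID@11 stall=1 (RAW on I3.r5 (WB@12)) EX@13 MEM@14 WB@15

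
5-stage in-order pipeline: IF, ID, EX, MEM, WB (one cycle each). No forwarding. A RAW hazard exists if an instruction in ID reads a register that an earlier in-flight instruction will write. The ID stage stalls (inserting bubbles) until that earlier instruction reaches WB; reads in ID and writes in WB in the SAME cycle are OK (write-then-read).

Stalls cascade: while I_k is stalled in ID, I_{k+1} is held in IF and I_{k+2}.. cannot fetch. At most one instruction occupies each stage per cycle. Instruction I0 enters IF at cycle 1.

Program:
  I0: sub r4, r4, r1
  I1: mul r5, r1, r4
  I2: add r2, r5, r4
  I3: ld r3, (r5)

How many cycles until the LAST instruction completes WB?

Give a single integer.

I0 sub r4 <- r4,r1: IF@1 ID@2 stall=0 (-) EX@3 MEM@4 WB@5
I1 mul r5 <- r1,r4: IF@2 ID@3 stall=2 (RAW on I0.r4 (WB@5)) EX@6 MEM@7 WB@8
I2 add r2 <- r5,r4: IF@3 ID@6 stall=2 (RAW on I1.r5 (WB@8)) EX@9 MEM@10 WB@11
I3 ld r3 <- r5: IF@6 ID@9 stall=0 (-) EX@10 MEM@11 WB@12

Answer: 12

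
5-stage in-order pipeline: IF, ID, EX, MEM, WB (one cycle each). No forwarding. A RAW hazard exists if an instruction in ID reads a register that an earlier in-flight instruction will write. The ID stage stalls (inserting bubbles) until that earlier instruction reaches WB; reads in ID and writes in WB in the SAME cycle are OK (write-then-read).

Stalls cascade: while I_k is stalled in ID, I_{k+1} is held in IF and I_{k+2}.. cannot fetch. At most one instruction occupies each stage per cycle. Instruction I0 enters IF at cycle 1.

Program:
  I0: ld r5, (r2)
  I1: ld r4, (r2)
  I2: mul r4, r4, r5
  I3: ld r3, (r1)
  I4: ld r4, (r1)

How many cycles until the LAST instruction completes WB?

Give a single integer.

Answer: 11

Derivation:
I0 ld r5 <- r2: IF@1 ID@2 stall=0 (-) EX@3 MEM@4 WB@5
I1 ld r4 <- r2: IF@2 ID@3 stall=0 (-) EX@4 MEM@5 WB@6
I2 mul r4 <- r4,r5: IF@3 ID@4 stall=2 (RAW on I1.r4 (WB@6)) EX@7 MEM@8 WB@9
I3 ld r3 <- r1: IF@4 ID@7 stall=0 (-) EX@8 MEM@9 WB@10
I4 ld r4 <- r1: IF@7 ID@8 stall=0 (-) EX@9 MEM@10 WB@11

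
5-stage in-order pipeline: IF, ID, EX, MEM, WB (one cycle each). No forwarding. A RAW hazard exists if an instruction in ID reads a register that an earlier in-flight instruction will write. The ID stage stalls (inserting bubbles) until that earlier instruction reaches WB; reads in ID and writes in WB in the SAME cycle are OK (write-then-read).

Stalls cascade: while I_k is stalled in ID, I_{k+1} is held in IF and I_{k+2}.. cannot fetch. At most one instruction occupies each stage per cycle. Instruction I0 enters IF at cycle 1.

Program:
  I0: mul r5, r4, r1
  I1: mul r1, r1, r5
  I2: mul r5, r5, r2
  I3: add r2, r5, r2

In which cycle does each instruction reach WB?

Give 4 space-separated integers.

Answer: 5 8 9 12

Derivation:
I0 mul r5 <- r4,r1: IF@1 ID@2 stall=0 (-) EX@3 MEM@4 WB@5
I1 mul r1 <- r1,r5: IF@2 ID@3 stall=2 (RAW on I0.r5 (WB@5)) EX@6 MEM@7 WB@8
I2 mul r5 <- r5,r2: IF@3 ID@6 stall=0 (-) EX@7 MEM@8 WB@9
I3 add r2 <- r5,r2: IF@6 ID@7 stall=2 (RAW on I2.r5 (WB@9)) EX@10 MEM@11 WB@12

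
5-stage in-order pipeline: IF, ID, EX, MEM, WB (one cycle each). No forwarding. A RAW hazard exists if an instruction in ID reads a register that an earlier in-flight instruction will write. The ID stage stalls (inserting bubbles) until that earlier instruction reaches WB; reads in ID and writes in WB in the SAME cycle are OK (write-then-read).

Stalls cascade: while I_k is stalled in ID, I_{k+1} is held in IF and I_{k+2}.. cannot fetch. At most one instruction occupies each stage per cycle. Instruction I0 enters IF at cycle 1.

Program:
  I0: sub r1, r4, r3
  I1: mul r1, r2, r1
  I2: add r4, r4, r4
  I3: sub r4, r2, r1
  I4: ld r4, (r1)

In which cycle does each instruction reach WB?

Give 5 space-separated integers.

Answer: 5 8 9 11 12

Derivation:
I0 sub r1 <- r4,r3: IF@1 ID@2 stall=0 (-) EX@3 MEM@4 WB@5
I1 mul r1 <- r2,r1: IF@2 ID@3 stall=2 (RAW on I0.r1 (WB@5)) EX@6 MEM@7 WB@8
I2 add r4 <- r4,r4: IF@3 ID@6 stall=0 (-) EX@7 MEM@8 WB@9
I3 sub r4 <- r2,r1: IF@6 ID@7 stall=1 (RAW on I1.r1 (WB@8)) EX@9 MEM@10 WB@11
I4 ld r4 <- r1: IF@7 ID@9 stall=0 (-) EX@10 MEM@11 WB@12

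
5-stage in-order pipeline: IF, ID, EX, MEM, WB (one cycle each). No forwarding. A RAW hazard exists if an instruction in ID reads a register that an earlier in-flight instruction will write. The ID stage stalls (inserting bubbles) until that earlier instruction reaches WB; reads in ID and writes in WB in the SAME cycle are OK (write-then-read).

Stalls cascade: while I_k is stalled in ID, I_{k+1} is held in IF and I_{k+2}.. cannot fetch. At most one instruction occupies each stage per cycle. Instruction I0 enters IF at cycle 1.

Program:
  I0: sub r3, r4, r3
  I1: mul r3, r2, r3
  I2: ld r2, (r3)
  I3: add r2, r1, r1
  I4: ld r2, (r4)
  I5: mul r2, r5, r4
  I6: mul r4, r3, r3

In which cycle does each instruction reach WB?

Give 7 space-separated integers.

I0 sub r3 <- r4,r3: IF@1 ID@2 stall=0 (-) EX@3 MEM@4 WB@5
I1 mul r3 <- r2,r3: IF@2 ID@3 stall=2 (RAW on I0.r3 (WB@5)) EX@6 MEM@7 WB@8
I2 ld r2 <- r3: IF@3 ID@6 stall=2 (RAW on I1.r3 (WB@8)) EX@9 MEM@10 WB@11
I3 add r2 <- r1,r1: IF@6 ID@9 stall=0 (-) EX@10 MEM@11 WB@12
I4 ld r2 <- r4: IF@9 ID@10 stall=0 (-) EX@11 MEM@12 WB@13
I5 mul r2 <- r5,r4: IF@10 ID@11 stall=0 (-) EX@12 MEM@13 WB@14
I6 mul r4 <- r3,r3: IF@11 ID@12 stall=0 (-) EX@13 MEM@14 WB@15

Answer: 5 8 11 12 13 14 15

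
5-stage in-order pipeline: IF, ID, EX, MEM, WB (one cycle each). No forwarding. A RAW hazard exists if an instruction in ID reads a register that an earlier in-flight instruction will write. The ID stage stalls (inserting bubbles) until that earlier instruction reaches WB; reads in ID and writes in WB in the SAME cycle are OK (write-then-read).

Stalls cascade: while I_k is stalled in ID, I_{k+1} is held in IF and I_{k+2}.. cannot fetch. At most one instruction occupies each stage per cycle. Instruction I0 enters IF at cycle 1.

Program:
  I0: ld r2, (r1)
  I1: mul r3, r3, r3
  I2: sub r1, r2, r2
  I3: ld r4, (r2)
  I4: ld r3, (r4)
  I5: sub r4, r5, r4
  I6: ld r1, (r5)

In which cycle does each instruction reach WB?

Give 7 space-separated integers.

Answer: 5 6 8 9 12 13 14

Derivation:
I0 ld r2 <- r1: IF@1 ID@2 stall=0 (-) EX@3 MEM@4 WB@5
I1 mul r3 <- r3,r3: IF@2 ID@3 stall=0 (-) EX@4 MEM@5 WB@6
I2 sub r1 <- r2,r2: IF@3 ID@4 stall=1 (RAW on I0.r2 (WB@5)) EX@6 MEM@7 WB@8
I3 ld r4 <- r2: IF@4 ID@6 stall=0 (-) EX@7 MEM@8 WB@9
I4 ld r3 <- r4: IF@6 ID@7 stall=2 (RAW on I3.r4 (WB@9)) EX@10 MEM@11 WB@12
I5 sub r4 <- r5,r4: IF@7 ID@10 stall=0 (-) EX@11 MEM@12 WB@13
I6 ld r1 <- r5: IF@10 ID@11 stall=0 (-) EX@12 MEM@13 WB@14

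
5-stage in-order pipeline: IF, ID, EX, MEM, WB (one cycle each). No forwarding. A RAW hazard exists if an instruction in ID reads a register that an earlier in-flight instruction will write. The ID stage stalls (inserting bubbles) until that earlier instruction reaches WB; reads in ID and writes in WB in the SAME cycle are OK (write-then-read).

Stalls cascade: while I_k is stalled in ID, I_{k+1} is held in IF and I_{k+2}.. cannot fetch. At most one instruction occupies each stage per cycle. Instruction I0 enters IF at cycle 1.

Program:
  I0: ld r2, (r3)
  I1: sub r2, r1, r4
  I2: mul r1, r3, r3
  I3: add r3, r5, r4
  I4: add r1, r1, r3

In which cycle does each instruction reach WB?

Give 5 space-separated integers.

I0 ld r2 <- r3: IF@1 ID@2 stall=0 (-) EX@3 MEM@4 WB@5
I1 sub r2 <- r1,r4: IF@2 ID@3 stall=0 (-) EX@4 MEM@5 WB@6
I2 mul r1 <- r3,r3: IF@3 ID@4 stall=0 (-) EX@5 MEM@6 WB@7
I3 add r3 <- r5,r4: IF@4 ID@5 stall=0 (-) EX@6 MEM@7 WB@8
I4 add r1 <- r1,r3: IF@5 ID@6 stall=2 (RAW on I3.r3 (WB@8)) EX@9 MEM@10 WB@11

Answer: 5 6 7 8 11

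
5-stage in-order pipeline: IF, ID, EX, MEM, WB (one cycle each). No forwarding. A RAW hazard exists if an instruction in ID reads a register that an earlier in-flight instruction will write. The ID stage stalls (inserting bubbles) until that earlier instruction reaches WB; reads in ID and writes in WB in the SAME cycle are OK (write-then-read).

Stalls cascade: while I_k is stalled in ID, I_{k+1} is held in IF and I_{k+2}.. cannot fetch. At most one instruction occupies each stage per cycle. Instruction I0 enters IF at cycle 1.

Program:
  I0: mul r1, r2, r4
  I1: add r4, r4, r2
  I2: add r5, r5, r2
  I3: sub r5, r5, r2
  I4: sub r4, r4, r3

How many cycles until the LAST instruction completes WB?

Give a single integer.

I0 mul r1 <- r2,r4: IF@1 ID@2 stall=0 (-) EX@3 MEM@4 WB@5
I1 add r4 <- r4,r2: IF@2 ID@3 stall=0 (-) EX@4 MEM@5 WB@6
I2 add r5 <- r5,r2: IF@3 ID@4 stall=0 (-) EX@5 MEM@6 WB@7
I3 sub r5 <- r5,r2: IF@4 ID@5 stall=2 (RAW on I2.r5 (WB@7)) EX@8 MEM@9 WB@10
I4 sub r4 <- r4,r3: IF@5 ID@8 stall=0 (-) EX@9 MEM@10 WB@11

Answer: 11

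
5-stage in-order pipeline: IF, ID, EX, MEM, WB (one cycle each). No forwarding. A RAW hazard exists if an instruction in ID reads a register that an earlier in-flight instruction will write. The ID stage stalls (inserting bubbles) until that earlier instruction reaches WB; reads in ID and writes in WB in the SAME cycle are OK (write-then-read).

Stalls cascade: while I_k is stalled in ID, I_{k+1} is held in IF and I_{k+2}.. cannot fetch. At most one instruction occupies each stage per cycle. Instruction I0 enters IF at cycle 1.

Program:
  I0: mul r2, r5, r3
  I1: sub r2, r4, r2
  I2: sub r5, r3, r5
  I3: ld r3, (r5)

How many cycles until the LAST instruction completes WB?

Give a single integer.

I0 mul r2 <- r5,r3: IF@1 ID@2 stall=0 (-) EX@3 MEM@4 WB@5
I1 sub r2 <- r4,r2: IF@2 ID@3 stall=2 (RAW on I0.r2 (WB@5)) EX@6 MEM@7 WB@8
I2 sub r5 <- r3,r5: IF@3 ID@6 stall=0 (-) EX@7 MEM@8 WB@9
I3 ld r3 <- r5: IF@6 ID@7 stall=2 (RAW on I2.r5 (WB@9)) EX@10 MEM@11 WB@12

Answer: 12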